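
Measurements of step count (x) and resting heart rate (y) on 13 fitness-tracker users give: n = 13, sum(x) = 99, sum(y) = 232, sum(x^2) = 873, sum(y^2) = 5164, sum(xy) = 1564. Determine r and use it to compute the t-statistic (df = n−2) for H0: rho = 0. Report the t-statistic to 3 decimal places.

-2.366

Numerator: nΣxy − (Σx)(Σy) = 13·1564 − (99)(232) = -2636
Denominator: √[(nΣx²−(Σx)²)(nΣy²−(Σy)²)]
  nΣx²−(Σx)² = 13·873 − 9801 = 1548;  nΣy²−(Σy)² = 13·5164 − 53824 = 13308
  √(1548·13308) = √20600784 = 4538.8087
r = -2636 / 4538.8087 = -0.5808
t = r·√(n−2)/√(1−r²) = -0.5808·√11 / √(1−0.337329) = -1.926296 / 0.814046 = -2.366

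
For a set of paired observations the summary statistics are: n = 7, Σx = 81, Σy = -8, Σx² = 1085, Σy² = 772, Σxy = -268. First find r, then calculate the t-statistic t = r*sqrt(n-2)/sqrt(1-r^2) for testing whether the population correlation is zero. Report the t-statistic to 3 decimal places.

Numerator: nΣxy − (Σx)(Σy) = 7·(-268) − (81)(-8) = -1228
Denominator: √[(nΣx²−(Σx)²)(nΣy²−(Σy)²)]
  nΣx²−(Σx)² = 7·1085 − 6561 = 1034;  nΣy²−(Σy)² = 7·772 − 64 = 5340
  √(1034·5340) = √5521560 = 2349.8000
r = -1228 / 2349.8000 = -0.5226
t = r·√(n−2)/√(1−r²) = -0.5226·√5 / √(1−0.273111) = -1.168569 / 0.852578 = -1.371

-1.371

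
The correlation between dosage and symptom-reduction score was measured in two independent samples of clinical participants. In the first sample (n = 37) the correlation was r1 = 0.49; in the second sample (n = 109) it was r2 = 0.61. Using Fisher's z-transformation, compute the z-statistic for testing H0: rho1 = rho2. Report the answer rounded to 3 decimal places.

-0.877

z1 = atanh(0.49) = 0.536060,  z2 = atanh(0.61) = 0.708921
SE = √(1/(n1−3) + 1/(n2−3)) = √(1/34 + 1/106) = √(0.0294118 + 0.0094340) = √0.0388458 = 0.197093
z = (z1 − z2)/SE = (0.536060 − 0.708921) / 0.197093 = -0.172861 / 0.197093 = -0.877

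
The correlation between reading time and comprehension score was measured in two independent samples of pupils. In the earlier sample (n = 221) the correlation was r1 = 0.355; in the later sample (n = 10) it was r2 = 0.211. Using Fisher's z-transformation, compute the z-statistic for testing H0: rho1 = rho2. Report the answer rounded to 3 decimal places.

0.409

z1 = atanh(0.355) = 0.371153,  z2 = atanh(0.211) = 0.214218
SE = √(1/(n1−3) + 1/(n2−3)) = √(1/218 + 1/7) = √(0.0045872 + 0.1428571) = √0.1474443 = 0.383985
z = (z1 − z2)/SE = (0.371153 − 0.214218) / 0.383985 = 0.156935 / 0.383985 = 0.409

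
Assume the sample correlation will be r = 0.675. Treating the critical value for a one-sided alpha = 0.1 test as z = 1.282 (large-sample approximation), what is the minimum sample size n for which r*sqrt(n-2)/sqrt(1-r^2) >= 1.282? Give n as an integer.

r√(n−2)/√(1−r²) ≥ 1.282  ⇔  n−2 ≥ (1.282)²·(1−r²)/r²
(1−r²)/r² = (1−0.455625)/0.455625 = 1.1948
n ≥ 2 + 1.643524·1.1948 = 2 + 1.9637 = 3.9637
⌈3.9637⌉ = 4

4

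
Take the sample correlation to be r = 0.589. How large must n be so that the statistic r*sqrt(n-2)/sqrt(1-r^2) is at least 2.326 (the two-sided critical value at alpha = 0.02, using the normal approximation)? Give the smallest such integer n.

r√(n−2)/√(1−r²) ≥ 2.326  ⇔  n−2 ≥ (2.326)²·(1−r²)/r²
(1−r²)/r² = (1−0.346921)/0.346921 = 1.8825
n ≥ 2 + 5.410276·1.8825 = 2 + 10.1848 = 12.1848
⌈12.1848⌉ = 13

13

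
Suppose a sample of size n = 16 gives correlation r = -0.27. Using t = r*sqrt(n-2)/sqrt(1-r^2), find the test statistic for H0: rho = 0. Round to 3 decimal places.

-1.049

1 − r² = 1 − 0.0729 = 0.9271;  √(1−r²) = 0.962860
√(n−2) = √14 = 3.741657
t = r·√(n−2)/√(1−r²) = -0.27 · 3.741657 / 0.962860 = -1.049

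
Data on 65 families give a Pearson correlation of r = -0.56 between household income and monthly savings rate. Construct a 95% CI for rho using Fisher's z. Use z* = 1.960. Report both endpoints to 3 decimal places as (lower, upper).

(-0.707, -0.366)

Fisher z: z_r = atanh(r) = ½·ln((1+(-0.56))/(1−(-0.56))) = -0.632833
SE(z) = 1/√(n−3) = 1/√62 = 0.127000
95% ⇒ z* = 1.960; margin = 1.960·0.127000 = 0.248920
CI on z-scale: (-0.881753, -0.383913)
Back-transform: tanh(-0.881753) = -0.707296, tanh(-0.383913) = -0.366101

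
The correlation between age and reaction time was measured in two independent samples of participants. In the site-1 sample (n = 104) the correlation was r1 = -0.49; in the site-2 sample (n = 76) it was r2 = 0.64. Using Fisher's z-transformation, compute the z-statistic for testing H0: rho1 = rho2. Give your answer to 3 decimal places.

z1 = atanh(-0.49) = -0.536060,  z2 = atanh(0.64) = 0.758174
SE = √(1/(n1−3) + 1/(n2−3)) = √(1/101 + 1/73) = √(0.0099010 + 0.0136986) = √0.0235996 = 0.153622
z = (z1 − z2)/SE = (-0.536060 − 0.758174) / 0.153622 = -1.294234 / 0.153622 = -8.425

-8.425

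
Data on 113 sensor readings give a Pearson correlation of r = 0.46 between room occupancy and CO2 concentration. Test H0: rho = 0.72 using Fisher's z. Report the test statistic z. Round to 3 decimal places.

z_r = atanh(0.46) = 0.497311,  z_0 = atanh(0.72) = 0.907645
SE = 1/√(n−3) = 1/√110 = 0.095346
z = (z_r − z_0)/SE = (0.497311 − 0.907645) / 0.095346 = -0.410334 / 0.095346 = -4.304

-4.304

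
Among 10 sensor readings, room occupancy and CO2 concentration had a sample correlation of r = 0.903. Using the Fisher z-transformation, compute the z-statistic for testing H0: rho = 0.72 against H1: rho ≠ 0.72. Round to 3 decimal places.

1.536

z_r = atanh(0.903) = 1.488238,  z_0 = atanh(0.72) = 0.907645
SE = 1/√(n−3) = 1/√7 = 0.377964
z = (z_r − z_0)/SE = (1.488238 − 0.907645) / 0.377964 = 0.580593 / 0.377964 = 1.536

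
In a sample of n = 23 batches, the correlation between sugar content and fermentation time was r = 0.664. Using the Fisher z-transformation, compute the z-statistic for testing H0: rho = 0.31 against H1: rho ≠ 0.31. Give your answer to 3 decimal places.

Fisher z: atanh(0.664) = 0.799934, atanh(0.31) = 0.320545
z = (z_r − z_0)·√(n−3) = (0.799934 − 0.320545)·√20 = 0.479389 · 4.472136 = 2.144

2.144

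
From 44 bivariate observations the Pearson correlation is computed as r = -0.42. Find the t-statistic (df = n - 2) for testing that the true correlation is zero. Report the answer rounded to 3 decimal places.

-2.999

1 − r² = 1 − 0.1764 = 0.8236;  √(1−r²) = 0.907524
√(n−2) = √42 = 6.480741
t = r·√(n−2)/√(1−r²) = -0.42 · 6.480741 / 0.907524 = -2.999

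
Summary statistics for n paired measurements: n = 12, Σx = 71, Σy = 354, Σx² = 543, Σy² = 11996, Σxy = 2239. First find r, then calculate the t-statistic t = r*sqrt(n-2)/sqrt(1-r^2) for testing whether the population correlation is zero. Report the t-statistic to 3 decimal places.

S_xy = nΣxy − ΣxΣy = 12·2239 − 71·354 = 26868 − 25134 = 1734
S_xx = nΣx² − (Σx)² = 12·543 − 71² = 6516 − 5041 = 1475
S_yy = nΣy² − (Σy)² = 12·11996 − 354² = 143952 − 125316 = 18636
r = S_xy / √(S_xx·S_yy) = 1734 / √(1475·18636) = 1734 / √27488100 = 1734 / 5242.9095 = 0.3307
t = r·√(n−2)/√(1−r²) = 0.3307·√10 / √(1−0.109362) = 1.045765 / 0.943736 = 1.108

1.108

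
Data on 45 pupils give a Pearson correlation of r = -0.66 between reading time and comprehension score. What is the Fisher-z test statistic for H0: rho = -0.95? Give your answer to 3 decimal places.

6.733

Fisher z: atanh(-0.66) = -0.792814, atanh(-0.95) = -1.831781
z = (z_r − z_0)·√(n−3) = (-0.792814 − (-1.831781))·√42 = 1.038967 · 6.480741 = 6.733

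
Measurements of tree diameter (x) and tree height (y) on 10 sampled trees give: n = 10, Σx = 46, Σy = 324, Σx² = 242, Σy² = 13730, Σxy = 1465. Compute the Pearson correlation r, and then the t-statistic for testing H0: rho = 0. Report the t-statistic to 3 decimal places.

-0.230

S_xy = nΣxy − ΣxΣy = 10·1465 − 46·324 = 14650 − 14904 = -254
S_xx = nΣx² − (Σx)² = 10·242 − 46² = 2420 − 2116 = 304
S_yy = nΣy² − (Σy)² = 10·13730 − 324² = 137300 − 104976 = 32324
r = S_xy / √(S_xx·S_yy) = -254 / √(304·32324) = -254 / √9826496 = -254 / 3134.7242 = -0.0810
t = r·√(n−2)/√(1−r²) = -0.0810·√8 / √(1−0.006561) = -0.229103 / 0.996714 = -0.230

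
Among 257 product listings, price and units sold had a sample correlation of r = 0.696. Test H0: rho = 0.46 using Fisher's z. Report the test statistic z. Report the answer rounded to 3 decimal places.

5.772

z_r = atanh(0.696) = 0.859500,  z_0 = atanh(0.46) = 0.497311
SE = 1/√(n−3) = 1/√254 = 0.062746
z = (z_r − z_0)/SE = (0.859500 − 0.497311) / 0.062746 = 0.362189 / 0.062746 = 5.772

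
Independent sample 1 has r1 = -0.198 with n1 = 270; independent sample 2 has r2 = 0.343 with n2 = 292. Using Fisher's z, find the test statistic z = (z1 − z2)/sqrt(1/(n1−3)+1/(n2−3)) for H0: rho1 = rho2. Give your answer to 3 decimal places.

Fisher z-transforms: z1 = atanh(-0.198) = -0.200650, z2 = atanh(0.343) = 0.357489; difference d = -0.558139
Var(d) = 1/267 + 1/289 = 0.0037453 + 0.0034602 = 0.0072055
z = d/√Var(d) = -0.558139 / √0.0072055 = -0.558139 / 0.084885 = -6.575

-6.575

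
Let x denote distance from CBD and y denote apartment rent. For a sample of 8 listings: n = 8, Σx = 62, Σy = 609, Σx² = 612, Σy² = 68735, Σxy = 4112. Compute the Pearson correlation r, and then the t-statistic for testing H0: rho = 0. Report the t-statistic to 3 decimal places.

-0.928

S_xy = nΣxy − ΣxΣy = 8·4112 − 62·609 = 32896 − 37758 = -4862
S_xx = nΣx² − (Σx)² = 8·612 − 62² = 4896 − 3844 = 1052
S_yy = nΣy² − (Σy)² = 8·68735 − 609² = 549880 − 370881 = 178999
r = S_xy / √(S_xx·S_yy) = -4862 / √(1052·178999) = -4862 / √188306948 = -4862 / 13722.4979 = -0.3543
t = r·√(n−2)/√(1−r²) = -0.3543·√6 / √(1−0.125528) = -0.867854 / 0.935132 = -0.928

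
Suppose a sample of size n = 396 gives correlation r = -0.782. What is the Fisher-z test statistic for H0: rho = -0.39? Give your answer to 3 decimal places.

z_r = atanh(-0.782) = -1.050498,  z_0 = atanh(-0.39) = -0.411800
SE = 1/√(n−3) = 1/√393 = 0.050443
z = (z_r − z_0)/SE = (-1.050498 − (-0.411800)) / 0.050443 = -0.638698 / 0.050443 = -12.662

-12.662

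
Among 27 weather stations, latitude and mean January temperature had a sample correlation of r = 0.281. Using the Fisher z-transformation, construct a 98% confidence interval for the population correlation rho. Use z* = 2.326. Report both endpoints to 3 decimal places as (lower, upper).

Fisher z: z_r = atanh(r) = ½·ln((1+0.281)/(1−0.281)) = 0.288767
SE(z) = 1/√(n−3) = 1/√24 = 0.204124
98% ⇒ z* = 2.326; margin = 2.326·0.204124 = 0.474792
CI on z-scale: (-0.186025, 0.763559)
Back-transform: tanh(-0.186025) = -0.183908, tanh(0.763559) = 0.643169

(-0.184, 0.643)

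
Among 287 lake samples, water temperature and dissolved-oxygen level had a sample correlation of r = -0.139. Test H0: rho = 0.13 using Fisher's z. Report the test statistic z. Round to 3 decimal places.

z_r = atanh(-0.139) = -0.139906,  z_0 = atanh(0.13) = 0.130740
SE = 1/√(n−3) = 1/√284 = 0.059339
z = (z_r − z_0)/SE = (-0.139906 − 0.130740) / 0.059339 = -0.270646 / 0.059339 = -4.561

-4.561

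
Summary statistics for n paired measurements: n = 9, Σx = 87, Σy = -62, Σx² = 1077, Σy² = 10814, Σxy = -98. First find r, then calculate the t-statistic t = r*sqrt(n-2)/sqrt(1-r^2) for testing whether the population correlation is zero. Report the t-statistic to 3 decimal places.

Numerator: nΣxy − (Σx)(Σy) = 9·(-98) − (87)(-62) = 4512
Denominator: √[(nΣx²−(Σx)²)(nΣy²−(Σy)²)]
  nΣx²−(Σx)² = 9·1077 − 7569 = 2124;  nΣy²−(Σy)² = 9·10814 − 3844 = 93482
  √(2124·93482) = √198555768 = 14090.9818
r = 4512 / 14090.9818 = 0.3202
t = r·√(n−2)/√(1−r²) = 0.3202·√7 / √(1−0.102528) = 0.847170 / 0.947350 = 0.894

0.894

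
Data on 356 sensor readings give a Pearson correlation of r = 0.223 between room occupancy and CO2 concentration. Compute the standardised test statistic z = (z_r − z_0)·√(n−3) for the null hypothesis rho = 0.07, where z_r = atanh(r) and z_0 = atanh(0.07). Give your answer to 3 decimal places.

z_r = atanh(0.223) = 0.226811,  z_0 = atanh(0.07) = 0.070115
SE = 1/√(n−3) = 1/√353 = 0.053225
z = (z_r − z_0)/SE = (0.226811 − 0.070115) / 0.053225 = 0.156696 / 0.053225 = 2.944

2.944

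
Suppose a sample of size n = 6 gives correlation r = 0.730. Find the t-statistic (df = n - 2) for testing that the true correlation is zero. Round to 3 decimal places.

2.136

t = r·√(n−2) / √(1−r²) with r = 0.730, n = 6
  = 0.730·√4 / √(1 − 0.532900)
  = 0.730·2.000000 / 0.683447
  = 1.460000 / 0.683447 = 2.136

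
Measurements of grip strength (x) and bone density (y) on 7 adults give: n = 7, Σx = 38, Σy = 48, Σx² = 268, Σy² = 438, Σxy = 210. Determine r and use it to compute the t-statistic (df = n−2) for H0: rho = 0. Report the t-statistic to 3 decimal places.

-1.753

S_xy = nΣxy − ΣxΣy = 7·210 − 38·48 = 1470 − 1824 = -354
S_xx = nΣx² − (Σx)² = 7·268 − 38² = 1876 − 1444 = 432
S_yy = nΣy² − (Σy)² = 7·438 − 48² = 3066 − 2304 = 762
r = S_xy / √(S_xx·S_yy) = -354 / √(432·762) = -354 / √329184 = -354 / 573.7456 = -0.6170
t = r·√(n−2)/√(1−r²) = -0.6170·√5 / √(1−0.380689) = -1.379654 / 0.786963 = -1.753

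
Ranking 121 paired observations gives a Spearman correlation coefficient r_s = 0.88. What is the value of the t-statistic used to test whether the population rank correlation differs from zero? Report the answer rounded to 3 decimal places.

1 − r_s² = 1 − 0.7744 = 0.2256;  √(1−r_s²) = 0.474974
√(n−2) = √119 = 10.908712
t = r_s·√(n−2)/√(1−r_s²) = 0.88 · 10.908712 / 0.474974 = 20.211

20.211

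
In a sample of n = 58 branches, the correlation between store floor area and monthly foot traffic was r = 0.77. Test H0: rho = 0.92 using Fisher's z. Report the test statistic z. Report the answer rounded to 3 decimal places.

z_r = atanh(0.77) = 1.020328,  z_0 = atanh(0.92) = 1.589027
SE = 1/√(n−3) = 1/√55 = 0.134840
z = (z_r − z_0)/SE = (1.020328 − 1.589027) / 0.134840 = -0.568699 / 0.134840 = -4.218

-4.218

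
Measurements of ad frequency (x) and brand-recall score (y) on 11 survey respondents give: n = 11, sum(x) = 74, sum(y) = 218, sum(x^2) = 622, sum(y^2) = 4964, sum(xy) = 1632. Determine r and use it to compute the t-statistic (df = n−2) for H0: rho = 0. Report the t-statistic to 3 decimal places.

S_xy = nΣxy − ΣxΣy = 11·1632 − 74·218 = 17952 − 16132 = 1820
S_xx = nΣx² − (Σx)² = 11·622 − 74² = 6842 − 5476 = 1366
S_yy = nΣy² − (Σy)² = 11·4964 − 218² = 54604 − 47524 = 7080
r = S_xy / √(S_xx·S_yy) = 1820 / √(1366·7080) = 1820 / √9671280 = 1820 / 3109.8682 = 0.5852
t = r·√(n−2)/√(1−r²) = 0.5852·√9 / √(1−0.342459) = 1.755600 / 0.810889 = 2.165

2.165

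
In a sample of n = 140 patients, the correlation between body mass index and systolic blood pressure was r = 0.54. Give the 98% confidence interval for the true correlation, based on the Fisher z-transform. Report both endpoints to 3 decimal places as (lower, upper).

(0.385, 0.666)

Fisher z: z_r = atanh(r) = ½·ln((1+0.54)/(1−0.54)) = 0.604156
SE(z) = 1/√(n−3) = 1/√137 = 0.085436
98% ⇒ z* = 2.326; margin = 2.326·0.085436 = 0.198724
CI on z-scale: (0.405432, 0.802880)
Back-transform: tanh(0.405432) = 0.384587, tanh(0.802880) = 0.665644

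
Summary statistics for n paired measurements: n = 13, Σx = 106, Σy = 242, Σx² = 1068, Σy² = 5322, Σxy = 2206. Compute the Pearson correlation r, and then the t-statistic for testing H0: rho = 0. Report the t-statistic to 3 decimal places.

2.304

Numerator: nΣxy − (Σx)(Σy) = 13·2206 − (106)(242) = 3026
Denominator: √[(nΣx²−(Σx)²)(nΣy²−(Σy)²)]
  nΣx²−(Σx)² = 13·1068 − 11236 = 2648;  nΣy²−(Σy)² = 13·5322 − 58564 = 10622
  √(2648·10622) = √28127056 = 5303.4947
r = 3026 / 5303.4947 = 0.5706
t = r·√(n−2)/√(1−r²) = 0.5706·√11 / √(1−0.325584) = 1.892466 / 0.821228 = 2.304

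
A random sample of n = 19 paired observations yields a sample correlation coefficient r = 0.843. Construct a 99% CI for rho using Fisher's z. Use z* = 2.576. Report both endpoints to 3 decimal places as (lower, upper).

Fisher z: z_r = atanh(r) = ½·ln((1+0.843)/(1−0.843)) = 1.231452
SE(z) = 1/√(n−3) = 1/√16 = 0.250000
99% ⇒ z* = 2.576; margin = 2.576·0.250000 = 0.644000
CI on z-scale: (0.587452, 1.875452)
Back-transform: tanh(0.587452) = 0.528061, tanh(1.875452) = 0.954086

(0.528, 0.954)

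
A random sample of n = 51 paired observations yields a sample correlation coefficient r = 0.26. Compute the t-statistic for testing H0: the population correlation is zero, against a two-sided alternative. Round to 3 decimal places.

1 − r² = 1 − 0.0676 = 0.9324;  √(1−r²) = 0.965609
√(n−2) = √49 = 7.000000
t = r·√(n−2)/√(1−r²) = 0.26 · 7.000000 / 0.965609 = 1.885

1.885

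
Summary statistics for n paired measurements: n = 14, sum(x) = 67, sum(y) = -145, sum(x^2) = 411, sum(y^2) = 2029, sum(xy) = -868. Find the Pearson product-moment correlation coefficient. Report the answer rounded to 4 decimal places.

-0.7975

S_xy = nΣxy − ΣxΣy = 14·(-868) − 67·(-145) = -12152 − (-9715) = -2437
S_xx = nΣx² − (Σx)² = 14·411 − 67² = 5754 − 4489 = 1265
S_yy = nΣy² − (Σy)² = 14·2029 − (-145)² = 28406 − 21025 = 7381
r = S_xy / √(S_xx·S_yy) = -2437 / √(1265·7381) = -2437 / √9336965 = -2437 / 3055.6448 = -0.7975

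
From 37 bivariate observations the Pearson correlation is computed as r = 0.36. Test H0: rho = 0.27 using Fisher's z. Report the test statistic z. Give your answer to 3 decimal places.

0.583

Fisher z: atanh(0.36) = 0.376886, atanh(0.27) = 0.276864
z = (z_r − z_0)·√(n−3) = (0.376886 − 0.276864)·√34 = 0.100022 · 5.830952 = 0.583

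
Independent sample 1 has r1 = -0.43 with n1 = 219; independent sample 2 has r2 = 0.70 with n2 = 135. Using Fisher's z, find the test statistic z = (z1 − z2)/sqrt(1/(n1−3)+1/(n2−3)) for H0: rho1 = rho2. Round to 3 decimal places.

Fisher z-transforms: z1 = atanh(-0.43) = -0.459897, z2 = atanh(0.70) = 0.867301; difference d = -1.327198
Var(d) = 1/216 + 1/132 = 0.0046296 + 0.0075758 = 0.0122054
z = d/√Var(d) = -1.327198 / √0.0122054 = -1.327198 / 0.110478 = -12.013

-12.013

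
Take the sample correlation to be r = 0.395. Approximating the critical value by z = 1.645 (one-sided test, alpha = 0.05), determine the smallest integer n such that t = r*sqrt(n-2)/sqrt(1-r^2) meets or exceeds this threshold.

r√(n−2)/√(1−r²) ≥ 1.645  ⇔  n−2 ≥ (1.645)²·(1−r²)/r²
(1−r²)/r² = (1−0.156025)/0.156025 = 5.4092
n ≥ 2 + 2.706025·5.4092 = 2 + 14.6374 = 16.6374
⌈16.6374⌉ = 17

17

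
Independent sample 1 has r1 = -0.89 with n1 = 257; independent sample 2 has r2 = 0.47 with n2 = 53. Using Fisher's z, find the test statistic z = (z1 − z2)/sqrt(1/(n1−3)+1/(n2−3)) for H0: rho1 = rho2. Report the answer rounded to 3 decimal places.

z1 = atanh(-0.89) = -1.421926,  z2 = atanh(0.47) = 0.510070
SE = √(1/(n1−3) + 1/(n2−3)) = √(1/254 + 1/50) = √(0.0039370 + 0.0200000) = √0.0239370 = 0.154716
z = (z1 − z2)/SE = (-1.421926 − 0.510070) / 0.154716 = -1.931996 / 0.154716 = -12.487

-12.487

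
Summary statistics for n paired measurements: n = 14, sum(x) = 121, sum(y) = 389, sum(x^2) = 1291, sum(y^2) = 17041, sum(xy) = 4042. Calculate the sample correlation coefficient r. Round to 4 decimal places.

0.5500

S_xy = nΣxy − ΣxΣy = 14·4042 − 121·389 = 56588 − 47069 = 9519
S_xx = nΣx² − (Σx)² = 14·1291 − 121² = 18074 − 14641 = 3433
S_yy = nΣy² − (Σy)² = 14·17041 − 389² = 238574 − 151321 = 87253
r = S_xy / √(S_xx·S_yy) = 9519 / √(3433·87253) = 9519 / √299539549 = 9519 / 17307.2109 = 0.5500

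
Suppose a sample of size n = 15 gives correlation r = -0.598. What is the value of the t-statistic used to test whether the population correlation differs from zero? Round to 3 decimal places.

1 − r² = 1 − 0.357604 = 0.642396;  √(1−r²) = 0.801496
√(n−2) = √13 = 3.605551
t = r·√(n−2)/√(1−r²) = -0.598 · 3.605551 / 0.801496 = -2.690

-2.690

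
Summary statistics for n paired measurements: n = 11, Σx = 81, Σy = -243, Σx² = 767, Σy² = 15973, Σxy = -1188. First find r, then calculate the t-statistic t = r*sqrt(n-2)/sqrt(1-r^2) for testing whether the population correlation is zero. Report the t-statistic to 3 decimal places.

S_xy = nΣxy − ΣxΣy = 11·(-1188) − 81·(-243) = -13068 − (-19683) = 6615
S_xx = nΣx² − (Σx)² = 11·767 − 81² = 8437 − 6561 = 1876
S_yy = nΣy² − (Σy)² = 11·15973 − (-243)² = 175703 − 59049 = 116654
r = S_xy / √(S_xx·S_yy) = 6615 / √(1876·116654) = 6615 / √218842904 = 6615 / 14793.3399 = 0.4472
t = r·√(n−2)/√(1−r²) = 0.4472·√9 / √(1−0.199988) = 1.341600 / 0.894434 = 1.500

1.500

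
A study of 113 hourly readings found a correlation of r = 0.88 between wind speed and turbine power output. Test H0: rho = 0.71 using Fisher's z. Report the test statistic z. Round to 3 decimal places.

Fisher z: atanh(0.88) = 1.375768, atanh(0.71) = 0.887184
z = (z_r − z_0)·√(n−3) = (1.375768 − 0.887184)·√110 = 0.488584 · 10.488088 = 5.124

5.124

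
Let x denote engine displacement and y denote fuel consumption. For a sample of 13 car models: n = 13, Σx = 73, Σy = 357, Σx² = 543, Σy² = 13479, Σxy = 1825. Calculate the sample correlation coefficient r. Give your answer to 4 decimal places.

Numerator: nΣxy − (Σx)(Σy) = 13·1825 − (73)(357) = -2336
Denominator: √[(nΣx²−(Σx)²)(nΣy²−(Σy)²)]
  nΣx²−(Σx)² = 13·543 − 5329 = 1730;  nΣy²−(Σy)² = 13·13479 − 127449 = 47778
  √(1730·47778) = √82655940 = 9091.5312
r = -2336 / 9091.5312 = -0.2569

-0.2569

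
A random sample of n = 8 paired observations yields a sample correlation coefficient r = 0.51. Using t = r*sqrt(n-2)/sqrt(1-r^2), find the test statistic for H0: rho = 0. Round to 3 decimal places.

1.452

1 − r² = 1 − 0.2601 = 0.7399;  √(1−r²) = 0.860174
√(n−2) = √6 = 2.449490
t = r·√(n−2)/√(1−r²) = 0.51 · 2.449490 / 0.860174 = 1.452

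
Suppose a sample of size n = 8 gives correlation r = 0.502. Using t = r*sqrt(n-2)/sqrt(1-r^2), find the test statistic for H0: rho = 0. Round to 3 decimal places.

1.422

1 − r² = 1 − 0.252004 = 0.747996;  √(1−r²) = 0.864868
√(n−2) = √6 = 2.449490
t = r·√(n−2)/√(1−r²) = 0.502 · 2.449490 / 0.864868 = 1.422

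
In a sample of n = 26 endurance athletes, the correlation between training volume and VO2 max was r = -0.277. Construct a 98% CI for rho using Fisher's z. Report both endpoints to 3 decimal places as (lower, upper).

z_r = atanh(-0.277) = -0.284430;  SE = 1/√(n−3) = 1/√23 = 0.208514
z-limits: -0.284430 ± 2.326·0.208514 = -0.284430 ± 0.485004 = [-0.769434, 0.200574]
ρ-limits: (tanh -0.769434, tanh 0.200574) = (-0.647, 0.198)

(-0.647, 0.198)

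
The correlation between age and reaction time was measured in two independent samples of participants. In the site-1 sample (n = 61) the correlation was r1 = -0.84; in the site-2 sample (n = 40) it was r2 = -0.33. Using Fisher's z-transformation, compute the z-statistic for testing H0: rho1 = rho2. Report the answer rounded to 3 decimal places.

-4.175

Fisher z-transforms: z1 = atanh(-0.84) = -1.221174, z2 = atanh(-0.33) = -0.342828; difference d = -0.878346
Var(d) = 1/58 + 1/37 = 0.0172414 + 0.0270270 = 0.0442684
z = d/√Var(d) = -0.878346 / √0.0442684 = -0.878346 / 0.210401 = -4.175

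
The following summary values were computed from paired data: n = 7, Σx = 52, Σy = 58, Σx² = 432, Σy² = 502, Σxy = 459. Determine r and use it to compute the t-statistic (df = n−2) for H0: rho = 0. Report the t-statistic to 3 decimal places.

Numerator: nΣxy − (Σx)(Σy) = 7·459 − (52)(58) = 197
Denominator: √[(nΣx²−(Σx)²)(nΣy²−(Σy)²)]
  nΣx²−(Σx)² = 7·432 − 2704 = 320;  nΣy²−(Σy)² = 7·502 − 3364 = 150
  √(320·150) = √48000 = 219.0890
r = 197 / 219.0890 = 0.8992
t = r·√(n−2)/√(1−r²) = 0.8992·√5 / √(1−0.808561) = 2.010672 / 0.437537 = 4.595

4.595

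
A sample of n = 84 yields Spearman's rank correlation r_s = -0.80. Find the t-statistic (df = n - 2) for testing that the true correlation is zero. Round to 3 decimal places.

1 − r_s² = 1 − 0.6400 = 0.3600;  √(1−r_s²) = 0.600000
√(n−2) = √82 = 9.055385
t = r_s·√(n−2)/√(1−r_s²) = -0.80 · 9.055385 / 0.600000 = -12.074

-12.074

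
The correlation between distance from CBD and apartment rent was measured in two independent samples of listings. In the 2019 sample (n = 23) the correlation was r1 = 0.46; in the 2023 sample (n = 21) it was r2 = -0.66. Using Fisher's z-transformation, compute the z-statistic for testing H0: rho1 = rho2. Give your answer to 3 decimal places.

Fisher z-transforms: z1 = atanh(0.46) = 0.497311, z2 = atanh(-0.66) = -0.792814; difference d = 1.290125
Var(d) = 1/20 + 1/18 = 0.0500000 + 0.0555556 = 0.1055556
z = d/√Var(d) = 1.290125 / √0.1055556 = 1.290125 / 0.324893 = 3.971

3.971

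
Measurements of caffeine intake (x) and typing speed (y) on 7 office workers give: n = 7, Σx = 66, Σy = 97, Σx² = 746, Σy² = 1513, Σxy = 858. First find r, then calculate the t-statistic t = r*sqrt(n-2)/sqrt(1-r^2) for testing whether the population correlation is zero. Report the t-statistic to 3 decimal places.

-0.951

S_xy = nΣxy − ΣxΣy = 7·858 − 66·97 = 6006 − 6402 = -396
S_xx = nΣx² − (Σx)² = 7·746 − 66² = 5222 − 4356 = 866
S_yy = nΣy² − (Σy)² = 7·1513 − 97² = 10591 − 9409 = 1182
r = S_xy / √(S_xx·S_yy) = -396 / √(866·1182) = -396 / √1023612 = -396 / 1011.7371 = -0.3914
t = r·√(n−2)/√(1−r²) = -0.3914·√5 / √(1−0.153194) = -0.875197 / 0.920221 = -0.951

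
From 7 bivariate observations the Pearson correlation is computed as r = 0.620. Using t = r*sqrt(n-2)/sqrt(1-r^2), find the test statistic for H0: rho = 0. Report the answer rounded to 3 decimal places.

1.767

t = r·√(n−2) / √(1−r²) with r = 0.620, n = 7
  = 0.620·√5 / √(1 − 0.384400)
  = 0.620·2.236068 / 0.784602
  = 1.386362 / 0.784602 = 1.767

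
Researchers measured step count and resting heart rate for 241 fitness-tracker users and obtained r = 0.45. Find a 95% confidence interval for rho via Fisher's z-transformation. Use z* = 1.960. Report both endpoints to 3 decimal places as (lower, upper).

z_r = atanh(0.45) = 0.484700;  SE = 1/√(n−3) = 1/√238 = 0.064820
z-limits: 0.484700 ± 1.960·0.064820 = 0.484700 ± 0.127047 = [0.357653, 0.611747]
ρ-limits: (tanh 0.357653, tanh 0.611747) = (0.343, 0.545)

(0.343, 0.545)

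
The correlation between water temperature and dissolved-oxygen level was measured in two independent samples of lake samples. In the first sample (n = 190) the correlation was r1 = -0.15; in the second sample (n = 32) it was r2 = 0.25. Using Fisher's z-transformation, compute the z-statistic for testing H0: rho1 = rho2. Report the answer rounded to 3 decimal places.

-2.037

Fisher z-transforms: z1 = atanh(-0.15) = -0.151140, z2 = atanh(0.25) = 0.255413; difference d = -0.406553
Var(d) = 1/187 + 1/29 = 0.0053476 + 0.0344828 = 0.0398304
z = d/√Var(d) = -0.406553 / √0.0398304 = -0.406553 / 0.199576 = -2.037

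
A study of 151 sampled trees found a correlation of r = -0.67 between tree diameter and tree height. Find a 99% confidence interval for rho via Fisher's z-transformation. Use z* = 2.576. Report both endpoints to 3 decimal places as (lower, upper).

(-0.771, -0.536)

Fisher z: z_r = atanh(r) = ½·ln((1+(-0.67))/(1−(-0.67))) = -0.810743
SE(z) = 1/√(n−3) = 1/√148 = 0.082199
99% ⇒ z* = 2.576; margin = 2.576·0.082199 = 0.211745
CI on z-scale: (-1.022488, -0.598998)
Back-transform: tanh(-1.022488) = -0.770878, tanh(-0.598998) = -0.536336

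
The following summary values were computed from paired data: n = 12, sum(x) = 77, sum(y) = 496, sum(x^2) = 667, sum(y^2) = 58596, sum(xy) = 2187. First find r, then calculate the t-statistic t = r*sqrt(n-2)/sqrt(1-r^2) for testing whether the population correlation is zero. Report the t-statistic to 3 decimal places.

-1.331

Numerator: nΣxy − (Σx)(Σy) = 12·2187 − (77)(496) = -11948
Denominator: √[(nΣx²−(Σx)²)(nΣy²−(Σy)²)]
  nΣx²−(Σx)² = 12·667 − 5929 = 2075;  nΣy²−(Σy)² = 12·58596 − 246016 = 457136
  √(2075·457136) = √948557200 = 30798.6558
r = -11948 / 30798.6558 = -0.3879
t = r·√(n−2)/√(1−r²) = -0.3879·√10 / √(1−0.150466) = -1.226648 / 0.921702 = -1.331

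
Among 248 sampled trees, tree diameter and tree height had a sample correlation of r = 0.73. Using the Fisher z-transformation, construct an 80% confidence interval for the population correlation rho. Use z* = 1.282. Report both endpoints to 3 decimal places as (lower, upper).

Fisher z: z_r = atanh(r) = ½·ln((1+0.73)/(1−0.73)) = 0.928727
SE(z) = 1/√(n−3) = 1/√245 = 0.063888
80% ⇒ z* = 1.282; margin = 1.282·0.063888 = 0.081904
CI on z-scale: (0.846823, 1.010631)
Back-transform: tanh(0.846823) = 0.689406, tanh(1.010631) = 0.766023

(0.689, 0.766)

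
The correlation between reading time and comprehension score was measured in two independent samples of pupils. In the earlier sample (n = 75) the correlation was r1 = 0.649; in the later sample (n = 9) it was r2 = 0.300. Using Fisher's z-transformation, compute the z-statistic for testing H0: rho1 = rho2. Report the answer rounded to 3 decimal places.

z1 = atanh(0.649) = 0.773569,  z2 = atanh(0.300) = 0.309520
SE = √(1/(n1−3) + 1/(n2−3)) = √(1/72 + 1/6) = √(0.0138889 + 0.1666667) = √0.1805556 = 0.424918
z = (z1 − z2)/SE = (0.773569 − 0.309520) / 0.424918 = 0.464049 / 0.424918 = 1.092

1.092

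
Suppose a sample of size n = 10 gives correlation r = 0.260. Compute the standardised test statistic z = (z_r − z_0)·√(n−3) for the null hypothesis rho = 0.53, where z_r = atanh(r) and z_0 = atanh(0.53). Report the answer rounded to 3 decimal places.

Fisher z: atanh(0.260) = 0.266108, atanh(0.53) = 0.590145
z = (z_r − z_0)·√(n−3) = (0.266108 − 0.590145)·√7 = -0.324037 · 2.645751 = -0.857

-0.857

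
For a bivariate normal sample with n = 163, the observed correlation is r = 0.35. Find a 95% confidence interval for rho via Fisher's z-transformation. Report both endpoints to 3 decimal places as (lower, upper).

(0.207, 0.478)

z_r = atanh(0.35) = 0.365444;  SE = 1/√(n−3) = 1/√160 = 0.079057
z-limits: 0.365444 ± 1.960·0.079057 = 0.365444 ± 0.154952 = [0.210492, 0.520396]
ρ-limits: (tanh 0.210492, tanh 0.520396) = (0.207, 0.478)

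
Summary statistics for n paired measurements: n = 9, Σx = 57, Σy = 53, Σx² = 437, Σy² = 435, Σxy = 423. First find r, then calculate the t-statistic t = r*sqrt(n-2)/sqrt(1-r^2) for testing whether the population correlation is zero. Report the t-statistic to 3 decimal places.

S_xy = nΣxy − ΣxΣy = 9·423 − 57·53 = 3807 − 3021 = 786
S_xx = nΣx² − (Σx)² = 9·437 − 57² = 3933 − 3249 = 684
S_yy = nΣy² − (Σy)² = 9·435 − 53² = 3915 − 2809 = 1106
r = S_xy / √(S_xx·S_yy) = 786 / √(684·1106) = 786 / √756504 = 786 / 869.7724 = 0.9037
t = r·√(n−2)/√(1−r²) = 0.9037·√7 / √(1−0.816674) = 2.390965 / 0.428166 = 5.584

5.584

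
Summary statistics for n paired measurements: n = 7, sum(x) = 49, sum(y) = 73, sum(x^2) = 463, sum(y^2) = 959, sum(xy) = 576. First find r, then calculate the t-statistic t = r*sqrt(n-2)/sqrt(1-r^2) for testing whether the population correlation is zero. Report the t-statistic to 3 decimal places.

1.041

Numerator: nΣxy − (Σx)(Σy) = 7·576 − (49)(73) = 455
Denominator: √[(nΣx²−(Σx)²)(nΣy²−(Σy)²)]
  nΣx²−(Σx)² = 7·463 − 2401 = 840;  nΣy²−(Σy)² = 7·959 − 5329 = 1384
  √(840·1384) = √1162560 = 1078.2208
r = 455 / 1078.2208 = 0.4220
t = r·√(n−2)/√(1−r²) = 0.4220·√5 / √(1−0.178084) = 0.943621 / 0.906596 = 1.041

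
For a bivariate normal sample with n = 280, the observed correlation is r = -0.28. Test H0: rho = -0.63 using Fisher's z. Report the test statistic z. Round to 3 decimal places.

7.552

z_r = atanh(-0.28) = -0.287682,  z_0 = atanh(-0.63) = -0.741416
SE = 1/√(n−3) = 1/√277 = 0.060084
z = (z_r − z_0)/SE = (-0.287682 − (-0.741416)) / 0.060084 = 0.453734 / 0.060084 = 7.552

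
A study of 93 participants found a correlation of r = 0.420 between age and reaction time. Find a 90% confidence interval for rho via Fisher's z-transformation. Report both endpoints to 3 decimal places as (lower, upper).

Fisher z: z_r = atanh(r) = ½·ln((1+0.420)/(1−0.420)) = 0.447692
SE(z) = 1/√(n−3) = 1/√90 = 0.105409
90% ⇒ z* = 1.645; margin = 1.645·0.105409 = 0.173398
CI on z-scale: (0.274294, 0.621090)
Back-transform: tanh(0.274294) = 0.267616, tanh(0.621090) = 0.551886

(0.268, 0.552)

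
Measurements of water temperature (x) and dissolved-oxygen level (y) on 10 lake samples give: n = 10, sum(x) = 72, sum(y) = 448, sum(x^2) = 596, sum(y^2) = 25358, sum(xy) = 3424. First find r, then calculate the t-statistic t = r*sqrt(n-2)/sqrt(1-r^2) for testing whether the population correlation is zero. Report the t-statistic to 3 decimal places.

S_xy = nΣxy − ΣxΣy = 10·3424 − 72·448 = 34240 − 32256 = 1984
S_xx = nΣx² − (Σx)² = 10·596 − 72² = 5960 − 5184 = 776
S_yy = nΣy² − (Σy)² = 10·25358 − 448² = 253580 − 200704 = 52876
r = S_xy / √(S_xx·S_yy) = 1984 / √(776·52876) = 1984 / √41031776 = 1984 / 6405.6050 = 0.3097
t = r·√(n−2)/√(1−r²) = 0.3097·√8 / √(1−0.095914) = 0.875964 / 0.950834 = 0.921

0.921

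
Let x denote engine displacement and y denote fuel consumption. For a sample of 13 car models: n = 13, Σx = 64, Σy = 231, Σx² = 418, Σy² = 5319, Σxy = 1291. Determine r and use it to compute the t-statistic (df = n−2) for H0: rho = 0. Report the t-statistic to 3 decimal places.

1.602

S_xy = nΣxy − ΣxΣy = 13·1291 − 64·231 = 16783 − 14784 = 1999
S_xx = nΣx² − (Σx)² = 13·418 − 64² = 5434 − 4096 = 1338
S_yy = nΣy² − (Σy)² = 13·5319 − 231² = 69147 − 53361 = 15786
r = S_xy / √(S_xx·S_yy) = 1999 / √(1338·15786) = 1999 / √21121668 = 1999 / 4595.8316 = 0.4350
t = r·√(n−2)/√(1−r²) = 0.4350·√11 / √(1−0.189225) = 1.442732 / 0.900430 = 1.602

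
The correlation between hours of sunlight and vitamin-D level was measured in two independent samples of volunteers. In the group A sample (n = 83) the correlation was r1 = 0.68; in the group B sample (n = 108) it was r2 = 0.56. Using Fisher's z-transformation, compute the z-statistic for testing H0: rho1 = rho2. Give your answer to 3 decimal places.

1.323

z1 = atanh(0.68) = 0.829114,  z2 = atanh(0.56) = 0.632833
SE = √(1/(n1−3) + 1/(n2−3)) = √(1/80 + 1/105) = √(0.0125000 + 0.0095238) = √0.0220238 = 0.148404
z = (z1 − z2)/SE = (0.829114 − 0.632833) / 0.148404 = 0.196281 / 0.148404 = 1.323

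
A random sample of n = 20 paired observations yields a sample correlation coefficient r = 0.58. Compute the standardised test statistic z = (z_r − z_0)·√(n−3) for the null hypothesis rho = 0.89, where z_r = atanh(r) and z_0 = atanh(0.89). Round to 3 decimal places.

-3.131

Fisher z: atanh(0.58) = 0.662463, atanh(0.89) = 1.421926
z = (z_r − z_0)·√(n−3) = (0.662463 − 1.421926)·√17 = -0.759463 · 4.123106 = -3.131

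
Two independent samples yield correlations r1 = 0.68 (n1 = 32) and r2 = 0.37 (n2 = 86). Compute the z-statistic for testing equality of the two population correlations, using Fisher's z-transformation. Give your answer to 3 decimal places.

z1 = atanh(0.68) = 0.829114,  z2 = atanh(0.37) = 0.388423
SE = √(1/(n1−3) + 1/(n2−3)) = √(1/29 + 1/83) = √(0.0344828 + 0.0120482) = √0.0465310 = 0.215710
z = (z1 − z2)/SE = (0.829114 − 0.388423) / 0.215710 = 0.440691 / 0.215710 = 2.043

2.043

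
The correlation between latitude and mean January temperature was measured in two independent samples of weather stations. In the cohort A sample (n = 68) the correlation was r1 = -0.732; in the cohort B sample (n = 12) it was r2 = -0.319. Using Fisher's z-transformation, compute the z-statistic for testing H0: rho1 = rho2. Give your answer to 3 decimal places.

-1.694

z1 = atanh(-0.732) = -0.933023,  z2 = atanh(-0.319) = -0.330533
SE = √(1/(n1−3) + 1/(n2−3)) = √(1/65 + 1/9) = √(0.0153846 + 0.1111111) = √0.1264957 = 0.355662
z = (z1 − z2)/SE = (-0.933023 − (-0.330533)) / 0.355662 = -0.602490 / 0.355662 = -1.694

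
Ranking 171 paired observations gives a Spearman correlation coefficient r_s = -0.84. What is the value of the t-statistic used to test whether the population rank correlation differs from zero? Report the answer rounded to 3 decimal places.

-20.126

1 − r_s² = 1 − 0.7056 = 0.2944;  √(1−r_s²) = 0.542586
√(n−2) = √169 = 13.000000
t = r_s·√(n−2)/√(1−r_s²) = -0.84 · 13.000000 / 0.542586 = -20.126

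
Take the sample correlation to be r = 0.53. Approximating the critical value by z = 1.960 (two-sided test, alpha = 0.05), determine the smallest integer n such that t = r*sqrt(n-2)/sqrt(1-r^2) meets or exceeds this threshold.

Need r·√(n−2)/√(1−r²) ≥ 1.960
√(n−2) ≥ 1.960·√(1−0.2809) / 0.53 = 1.960·0.847998 / 0.53 = 3.1360
n−2 ≥ 9.8345  ⇒  n ≥ 11.8345
Smallest integer n = 12

12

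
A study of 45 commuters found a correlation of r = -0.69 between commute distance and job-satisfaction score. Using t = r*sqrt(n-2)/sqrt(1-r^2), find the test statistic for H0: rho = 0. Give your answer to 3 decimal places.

-6.251

1 − r² = 1 − 0.4761 = 0.5239;  √(1−r²) = 0.723809
√(n−2) = √43 = 6.557439
t = r·√(n−2)/√(1−r²) = -0.69 · 6.557439 / 0.723809 = -6.251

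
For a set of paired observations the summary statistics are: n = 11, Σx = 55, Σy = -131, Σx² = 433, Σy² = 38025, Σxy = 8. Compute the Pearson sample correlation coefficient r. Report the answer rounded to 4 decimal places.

0.2762

Numerator: nΣxy − (Σx)(Σy) = 11·8 − (55)(-131) = 7293
Denominator: √[(nΣx²−(Σx)²)(nΣy²−(Σy)²)]
  nΣx²−(Σx)² = 11·433 − 3025 = 1738;  nΣy²−(Σy)² = 11·38025 − 17161 = 401114
  √(1738·401114) = √697136132 = 26403.3356
r = 7293 / 26403.3356 = 0.2762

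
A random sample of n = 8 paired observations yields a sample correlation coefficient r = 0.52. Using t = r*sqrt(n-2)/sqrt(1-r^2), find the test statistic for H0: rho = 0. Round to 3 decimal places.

1 − r² = 1 − 0.2704 = 0.7296;  √(1−r²) = 0.854166
√(n−2) = √6 = 2.449490
t = r·√(n−2)/√(1−r²) = 0.52 · 2.449490 / 0.854166 = 1.491

1.491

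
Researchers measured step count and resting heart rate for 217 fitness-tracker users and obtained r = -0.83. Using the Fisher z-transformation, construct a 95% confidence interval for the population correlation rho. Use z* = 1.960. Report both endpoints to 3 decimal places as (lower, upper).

(-0.867, -0.783)

z_r = atanh(-0.83) = -1.188136;  SE = 1/√(n−3) = 1/√214 = 0.068359
z-limits: -1.188136 ± 1.960·0.068359 = -1.188136 ± 0.133984 = [-1.322120, -1.054152]
ρ-limits: (tanh -1.322120, tanh -1.054152) = (-0.867, -0.783)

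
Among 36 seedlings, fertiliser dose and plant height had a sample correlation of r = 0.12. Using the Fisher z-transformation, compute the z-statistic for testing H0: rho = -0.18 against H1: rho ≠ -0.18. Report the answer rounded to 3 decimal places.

Fisher z: atanh(0.12) = 0.120581, atanh(-0.18) = -0.181983
z = (z_r − z_0)·√(n−3) = (0.120581 − (-0.181983))·√33 = 0.302564 · 5.744563 = 1.738

1.738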